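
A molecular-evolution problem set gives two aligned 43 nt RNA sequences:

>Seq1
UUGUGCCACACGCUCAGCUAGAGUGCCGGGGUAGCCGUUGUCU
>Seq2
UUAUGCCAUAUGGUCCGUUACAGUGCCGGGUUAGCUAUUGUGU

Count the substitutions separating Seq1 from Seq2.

11

The sequences differ at positions 3 (G/A), 9 (C/U), 11 (C/U), 13 (C/G), 16 (A/C), 18 (C/U), 21 (G/C), 31 (G/U), 36 (C/U), 37 (G/A), 42 (C/G).
That gives 11 mismatches out of 43 aligned sites, so the Hamming distance is 11.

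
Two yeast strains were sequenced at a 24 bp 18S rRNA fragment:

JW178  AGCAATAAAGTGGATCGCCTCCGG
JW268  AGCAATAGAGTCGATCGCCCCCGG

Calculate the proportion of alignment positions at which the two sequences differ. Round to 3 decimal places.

Mismatches occur at site 8 (A/G), site 12 (G/C), site 20 (T/C).
There are 3 differences over 24 sites, so p = 3/24 = 0.125.

0.125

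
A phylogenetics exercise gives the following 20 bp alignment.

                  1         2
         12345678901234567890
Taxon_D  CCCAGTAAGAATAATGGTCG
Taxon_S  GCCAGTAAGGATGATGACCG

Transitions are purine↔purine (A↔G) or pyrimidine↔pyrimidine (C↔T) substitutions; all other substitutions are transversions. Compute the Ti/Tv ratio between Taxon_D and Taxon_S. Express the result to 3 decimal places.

4.000

Mismatches occur at site 1 (C↔G, transversion), site 10 (A↔G, transition), site 13 (A↔G, transition), site 17 (G↔A, transition), site 18 (T↔C, transition).
Of the 5 differences, 4 transitions and 1 transversion, so Ti/Tv = 4/1 = 4.000.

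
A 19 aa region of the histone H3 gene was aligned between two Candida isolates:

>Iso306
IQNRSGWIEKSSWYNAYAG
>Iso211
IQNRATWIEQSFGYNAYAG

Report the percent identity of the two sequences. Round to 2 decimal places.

73.68%

The sequences differ at positions 5 (S/A), 6 (G/T), 10 (K/Q), 12 (S/F), 13 (W/G).
14 of the 19 sites match, so the percent identity is 14/19 × 100 = 73.68%.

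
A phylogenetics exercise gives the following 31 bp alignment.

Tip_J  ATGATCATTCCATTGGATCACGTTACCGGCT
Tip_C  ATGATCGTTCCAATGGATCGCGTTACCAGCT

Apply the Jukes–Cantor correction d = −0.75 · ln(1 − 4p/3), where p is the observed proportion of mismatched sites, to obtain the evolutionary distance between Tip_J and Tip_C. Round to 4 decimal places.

Differing sites — 7:A/G; 13:T/A; 20:A/G; 28:G/A.
p = 4/31 = 0.129032.
d = −0.75 · ln(1 − (4/3)·0.129032) = −0.75 · ln(0.827957) = −0.75 · (-0.188794) = 0.1416.

0.1416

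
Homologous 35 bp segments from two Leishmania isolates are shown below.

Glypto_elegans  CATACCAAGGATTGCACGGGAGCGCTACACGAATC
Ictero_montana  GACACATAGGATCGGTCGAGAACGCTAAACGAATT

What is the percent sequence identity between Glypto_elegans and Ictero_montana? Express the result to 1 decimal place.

The sequences differ at positions 1 (C/G), 3 (T/C), 6 (C/A), 7 (A/T), 13 (T/C), 15 (C/G), 16 (A/T), 19 (G/A), 22 (G/A), 28 (C/A), 35 (C/T).
24 of the 35 sites match, so the percent identity is 24/35 × 100 = 68.6%.

68.6%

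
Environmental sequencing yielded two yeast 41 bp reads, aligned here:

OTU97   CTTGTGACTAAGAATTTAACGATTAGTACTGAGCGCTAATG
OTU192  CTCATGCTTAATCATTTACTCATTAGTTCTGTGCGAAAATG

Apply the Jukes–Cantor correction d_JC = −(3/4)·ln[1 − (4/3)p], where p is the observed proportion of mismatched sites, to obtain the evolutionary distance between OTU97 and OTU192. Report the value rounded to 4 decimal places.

The sequences differ at positions 3 (T/C), 4 (G/A), 7 (A/C), 8 (C/T), 12 (G/T), 13 (A/C), 19 (A/C), 20 (C/T), 21 (G/C), 28 (A/T), 32 (A/T), 36 (C/A), 37 (T/A).
p = 13/41 = 0.317073.
d = −0.75 · ln(1 − (4/3)·0.317073) = −0.75 · ln(0.577236) = −0.75 · (-0.549504) = 0.4121.

0.4121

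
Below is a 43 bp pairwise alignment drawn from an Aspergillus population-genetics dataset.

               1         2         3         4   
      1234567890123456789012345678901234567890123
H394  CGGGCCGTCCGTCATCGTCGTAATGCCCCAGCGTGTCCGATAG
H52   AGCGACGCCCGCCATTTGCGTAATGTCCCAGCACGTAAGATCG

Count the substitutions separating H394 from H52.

14

Mismatches occur at site 1 (C/A), site 3 (G/C), site 5 (C/A), site 8 (T/C), site 12 (T/C), site 16 (C/T), site 17 (G/T), site 18 (T/G), site 26 (C/T), site 33 (G/A), site 34 (T/C), site 37 (C/A), site 38 (C/A), site 42 (A/C).
That gives 14 mismatches out of 43 aligned sites, so the Hamming distance is 14.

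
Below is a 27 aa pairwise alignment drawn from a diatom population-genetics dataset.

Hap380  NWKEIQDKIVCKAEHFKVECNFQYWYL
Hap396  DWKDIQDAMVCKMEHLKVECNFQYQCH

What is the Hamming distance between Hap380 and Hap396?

9

The sequences differ at positions 1 (N/D), 4 (E/D), 8 (K/A), 9 (I/M), 13 (A/M), 16 (F/L), 25 (W/Q), 26 (Y/C), 27 (L/H).
That gives 9 mismatches out of 27 aligned sites, so the Hamming distance is 9.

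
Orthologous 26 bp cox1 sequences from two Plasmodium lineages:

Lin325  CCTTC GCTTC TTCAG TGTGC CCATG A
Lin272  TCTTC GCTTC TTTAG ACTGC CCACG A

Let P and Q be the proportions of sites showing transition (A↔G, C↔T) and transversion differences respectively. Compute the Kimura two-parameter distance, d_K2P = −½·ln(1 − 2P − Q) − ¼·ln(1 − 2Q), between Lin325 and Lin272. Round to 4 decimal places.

Differing sites — 1:C/T (Ti); 13:C/T (Ti); 16:T/A (Tv); 17:G/C (Tv); 24:T/C (Ti).
Of the 5 differences, 3 transitions and 2 transversions over 26 sites: P = 3/26 = 0.115385, Q = 2/26 = 0.076923.
d = −0.5·ln(0.692307) − 0.25·ln(0.846154) = −0.5·(-0.367726) − 0.25·(-0.167054) = 0.2256.

0.2256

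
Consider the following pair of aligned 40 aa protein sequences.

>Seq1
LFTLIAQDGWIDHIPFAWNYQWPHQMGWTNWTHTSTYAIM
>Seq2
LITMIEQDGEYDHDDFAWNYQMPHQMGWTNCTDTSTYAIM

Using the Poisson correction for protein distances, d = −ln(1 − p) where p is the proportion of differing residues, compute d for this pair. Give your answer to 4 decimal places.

Mismatches occur at site 2 (F↔I), site 4 (L↔M), site 6 (A↔E), site 10 (W↔E), site 11 (I↔Y), site 14 (I↔D), site 15 (P↔D), site 22 (W↔M), site 31 (W↔C), site 33 (H↔D).
p = 10/40 = 0.250000.
d = −ln(1 − 0.250000) = −ln(0.750000) = 0.2877.

0.2877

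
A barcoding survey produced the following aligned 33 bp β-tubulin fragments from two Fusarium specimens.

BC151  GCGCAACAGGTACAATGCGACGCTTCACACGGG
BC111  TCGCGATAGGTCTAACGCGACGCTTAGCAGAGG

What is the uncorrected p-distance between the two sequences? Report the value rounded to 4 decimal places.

Mismatches occur at site 1 (G↔T), site 5 (A↔G), site 7 (C↔T), site 12 (A↔C), site 13 (C↔T), site 16 (T↔C), site 26 (C↔A), site 27 (A↔G), site 30 (C↔G), site 31 (G↔A).
There are 10 differences over 33 sites, so p = 10/33 = 0.3030.

0.3030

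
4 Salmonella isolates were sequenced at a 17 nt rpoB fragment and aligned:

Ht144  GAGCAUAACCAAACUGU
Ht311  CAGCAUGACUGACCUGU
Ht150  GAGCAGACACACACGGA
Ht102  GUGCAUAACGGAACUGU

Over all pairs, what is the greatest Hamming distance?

Pairwise Hamming distances:
  Ht144 vs Ht311: 5
  Ht144 vs Ht150: 6
  Ht144 vs Ht102: 3
  Ht311 vs Ht150: 11
  Ht311 vs Ht102: 5
  Ht150 vs Ht102: 9
The largest is 11, between Ht311 and Ht150.

11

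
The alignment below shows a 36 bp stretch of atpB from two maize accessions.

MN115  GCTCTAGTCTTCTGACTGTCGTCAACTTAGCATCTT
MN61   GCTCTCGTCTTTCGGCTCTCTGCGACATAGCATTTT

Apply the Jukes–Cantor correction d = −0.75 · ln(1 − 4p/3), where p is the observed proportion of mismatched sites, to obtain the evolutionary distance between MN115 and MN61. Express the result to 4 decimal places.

Mismatches occur at site 6 (A/C), site 12 (C/T), site 13 (T/C), site 15 (A/G), site 18 (G/C), site 21 (G/T), site 22 (T/G), site 24 (A/G), site 27 (T/A), site 34 (C/T).
p = 10/36 = 0.277778.
d = −0.75 · ln(1 − (4/3)·0.277778) = −0.75 · ln(0.629629) = −0.75 · (-0.462625) = 0.3470.

0.3470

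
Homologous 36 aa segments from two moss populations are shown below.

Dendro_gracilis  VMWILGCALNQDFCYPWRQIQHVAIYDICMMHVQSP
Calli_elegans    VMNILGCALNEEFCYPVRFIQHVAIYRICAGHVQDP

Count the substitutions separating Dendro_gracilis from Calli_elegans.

9

The sequences differ at positions 3 (W/N), 11 (Q/E), 12 (D/E), 17 (W/V), 19 (Q/F), 27 (D/R), 30 (M/A), 31 (M/G), 35 (S/D).
That gives 9 mismatches out of 36 aligned sites, so the Hamming distance is 9.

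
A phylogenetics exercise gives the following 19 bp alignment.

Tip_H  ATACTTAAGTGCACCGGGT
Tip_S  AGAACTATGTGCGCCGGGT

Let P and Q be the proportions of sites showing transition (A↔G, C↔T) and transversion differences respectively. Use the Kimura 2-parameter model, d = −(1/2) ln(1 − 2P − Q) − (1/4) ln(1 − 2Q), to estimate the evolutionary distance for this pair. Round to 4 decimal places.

Mismatches occur at site 2 (T↔G, transversion), site 4 (C↔A, transversion), site 5 (T↔C, transition), site 8 (A↔T, transversion), site 13 (A↔G, transition).
Of the 5 differences, 2 transitions and 3 transversions over 19 sites: P = 2/19 = 0.105263, Q = 3/19 = 0.157895.
d = −0.5·ln(0.631579) − 0.25·ln(0.684210) = −0.5·(-0.459532) − 0.25·(-0.379490) = 0.3246.

0.3246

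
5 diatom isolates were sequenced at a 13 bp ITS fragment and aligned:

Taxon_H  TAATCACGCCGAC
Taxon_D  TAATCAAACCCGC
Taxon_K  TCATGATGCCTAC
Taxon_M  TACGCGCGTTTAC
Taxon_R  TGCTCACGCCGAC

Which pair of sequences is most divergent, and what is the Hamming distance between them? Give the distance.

9

Pairwise Hamming distances:
  Taxon_H vs Taxon_D: 4
  Taxon_H vs Taxon_K: 4
  Taxon_H vs Taxon_M: 6
  Taxon_H vs Taxon_R: 2
  Taxon_D vs Taxon_K: 6
  Taxon_D vs Taxon_M: 9
  Taxon_D vs Taxon_R: 6
  Taxon_K vs Taxon_M: 8
  Taxon_K vs Taxon_R: 5
  Taxon_M vs Taxon_R: 6
The largest is 9, between Taxon_D and Taxon_M.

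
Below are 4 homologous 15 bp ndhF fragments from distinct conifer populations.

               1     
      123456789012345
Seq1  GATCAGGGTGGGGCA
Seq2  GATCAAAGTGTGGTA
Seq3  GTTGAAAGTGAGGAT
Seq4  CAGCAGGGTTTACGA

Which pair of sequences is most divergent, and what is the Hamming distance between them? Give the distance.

12

Pairwise Hamming distances:
  Seq1 vs Seq2: 4
  Seq1 vs Seq3: 7
  Seq1 vs Seq4: 7
  Seq2 vs Seq3: 5
  Seq2 vs Seq4: 8
  Seq3 vs Seq4: 12
The largest is 12, between Seq3 and Seq4.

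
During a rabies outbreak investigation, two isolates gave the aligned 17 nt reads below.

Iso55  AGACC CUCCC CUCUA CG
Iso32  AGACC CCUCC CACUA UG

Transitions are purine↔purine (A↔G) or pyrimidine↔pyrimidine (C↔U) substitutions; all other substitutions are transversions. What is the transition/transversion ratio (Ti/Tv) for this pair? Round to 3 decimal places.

3.000

Differing sites — 7:U/C (Ti); 8:C/U (Ti); 12:U/A (Tv); 16:C/U (Ti).
Of the 4 differences, 3 transitions and 1 transversion, so Ti/Tv = 3/1 = 3.000.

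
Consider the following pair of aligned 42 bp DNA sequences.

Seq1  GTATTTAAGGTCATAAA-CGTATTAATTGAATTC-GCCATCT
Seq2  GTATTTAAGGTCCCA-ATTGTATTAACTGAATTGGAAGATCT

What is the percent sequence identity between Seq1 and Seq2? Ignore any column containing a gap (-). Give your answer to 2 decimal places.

79.49%

Excluding the 3 gap columns leaves 39 comparable sites.
Differing sites — 13:A/C; 14:T/C; 19:C/T; 27:T/C; 34:C/G; 36:G/A; 37:C/A; 38:C/G.
31 of the 39 comparable sites match, so the percent identity is 31/39 × 100 = 79.49%.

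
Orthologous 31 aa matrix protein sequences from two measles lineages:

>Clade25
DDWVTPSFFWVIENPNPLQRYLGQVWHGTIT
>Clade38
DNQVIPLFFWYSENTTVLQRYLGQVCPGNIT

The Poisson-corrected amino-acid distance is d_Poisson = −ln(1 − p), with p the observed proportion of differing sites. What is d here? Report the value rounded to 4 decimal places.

0.4895

Mismatches occur at site 2 (D→N), site 3 (W→Q), site 5 (T→I), site 7 (S→L), site 11 (V→Y), site 12 (I→S), site 15 (P→T), site 16 (N→T), site 17 (P→V), site 26 (W→C), site 27 (H→P), site 29 (T→N).
p = 12/31 = 0.387097.
d = −ln(1 − 0.387097) = −ln(0.612903) = 0.4895.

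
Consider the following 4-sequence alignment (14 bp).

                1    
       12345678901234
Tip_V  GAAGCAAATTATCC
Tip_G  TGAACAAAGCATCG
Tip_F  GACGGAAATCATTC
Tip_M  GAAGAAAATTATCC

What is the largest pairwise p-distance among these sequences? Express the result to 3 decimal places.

0.571

Pairwise Hamming distances:
  Tip_V vs Tip_G: 6
  Tip_V vs Tip_F: 4
  Tip_V vs Tip_M: 1
  Tip_G vs Tip_F: 8
  Tip_G vs Tip_M: 7
  Tip_F vs Tip_M: 4
The largest is 8 mismatches, between Tip_G and Tip_F; p = 8/14 = 0.571.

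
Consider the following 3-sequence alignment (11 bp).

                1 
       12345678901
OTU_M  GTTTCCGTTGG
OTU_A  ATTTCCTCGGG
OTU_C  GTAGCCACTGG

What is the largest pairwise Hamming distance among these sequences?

Pairwise Hamming distances:
  OTU_M vs OTU_A: 4
  OTU_M vs OTU_C: 4
  OTU_A vs OTU_C: 5
The largest is 5, between OTU_A and OTU_C.

5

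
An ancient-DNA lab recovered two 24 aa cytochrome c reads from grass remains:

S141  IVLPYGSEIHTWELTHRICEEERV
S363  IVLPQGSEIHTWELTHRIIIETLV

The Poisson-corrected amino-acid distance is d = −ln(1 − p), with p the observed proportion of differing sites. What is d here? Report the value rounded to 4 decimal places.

Mismatches occur at site 5 (Y/Q), site 19 (C/I), site 20 (E/I), site 22 (E/T), site 23 (R/L).
p = 5/24 = 0.208333.
d = −ln(1 − 0.208333) = −ln(0.791667) = 0.2336.

0.2336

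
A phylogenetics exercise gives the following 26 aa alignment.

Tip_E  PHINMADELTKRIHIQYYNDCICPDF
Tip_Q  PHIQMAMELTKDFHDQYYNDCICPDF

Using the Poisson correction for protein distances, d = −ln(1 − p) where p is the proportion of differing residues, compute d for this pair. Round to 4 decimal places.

0.2136

Differing sites — 4:N/Q; 7:D/M; 12:R/D; 13:I/F; 15:I/D.
p = 5/26 = 0.192308.
d = −ln(1 − 0.192308) = −ln(0.807692) = 0.2136.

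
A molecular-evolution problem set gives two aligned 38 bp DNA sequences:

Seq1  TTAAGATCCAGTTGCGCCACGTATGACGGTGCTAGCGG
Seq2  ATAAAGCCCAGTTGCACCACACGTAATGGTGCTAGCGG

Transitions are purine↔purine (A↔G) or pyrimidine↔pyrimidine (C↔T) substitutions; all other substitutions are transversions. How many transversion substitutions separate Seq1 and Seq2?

1

The sequences differ at positions 1 (T/A, transversion), 5 (G/A, transition), 6 (A/G, transition), 7 (T/C, transition), 16 (G/A, transition), 21 (G/A, transition), 22 (T/C, transition), 23 (A/G, transition), 25 (G/A, transition), 27 (C/T, transition).
Of the 10 differences, 9 transitions and 1 transversion, so the answer is 1.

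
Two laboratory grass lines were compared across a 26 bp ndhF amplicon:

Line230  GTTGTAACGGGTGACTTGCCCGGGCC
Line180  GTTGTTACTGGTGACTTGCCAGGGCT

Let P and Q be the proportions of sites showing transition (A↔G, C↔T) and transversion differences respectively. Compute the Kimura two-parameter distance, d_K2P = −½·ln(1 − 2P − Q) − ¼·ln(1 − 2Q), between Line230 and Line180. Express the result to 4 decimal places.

Differing sites — 6:A/T (Tv); 9:G/T (Tv); 21:C/A (Tv); 26:C/T (Ti).
Of the 4 differences, 1 transition and 3 transversions over 26 sites: P = 1/26 = 0.038462, Q = 3/26 = 0.115385.
d = −0.5·ln(0.807691) − 0.25·ln(0.769230) = −0.5·(-0.213576) − 0.25·(-0.262365) = 0.1724.

0.1724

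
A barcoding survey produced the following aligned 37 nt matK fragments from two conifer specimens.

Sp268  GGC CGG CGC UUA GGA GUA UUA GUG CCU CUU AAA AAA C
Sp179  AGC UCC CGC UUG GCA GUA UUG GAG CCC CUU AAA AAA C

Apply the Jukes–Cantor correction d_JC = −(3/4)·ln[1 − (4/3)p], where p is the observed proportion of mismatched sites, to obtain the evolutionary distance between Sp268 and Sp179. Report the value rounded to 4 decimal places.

0.2940

Mismatches occur at site 1 (G→A), site 4 (C→U), site 5 (G→C), site 6 (G→C), site 12 (A→G), site 14 (G→C), site 21 (A→G), site 23 (U→A), site 27 (U→C).
p = 9/37 = 0.243243.
d = −0.75 · ln(1 − (4/3)·0.243243) = −0.75 · ln(0.675676) = −0.75 · (-0.392042) = 0.2940.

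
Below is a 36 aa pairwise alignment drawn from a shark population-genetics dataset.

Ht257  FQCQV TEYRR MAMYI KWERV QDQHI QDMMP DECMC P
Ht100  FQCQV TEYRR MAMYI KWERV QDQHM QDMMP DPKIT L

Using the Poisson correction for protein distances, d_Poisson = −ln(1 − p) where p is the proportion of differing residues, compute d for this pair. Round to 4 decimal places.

0.1823

Differing sites — 25:I/M; 32:E/P; 33:C/K; 34:M/I; 35:C/T; 36:P/L.
p = 6/36 = 0.166667.
d = −ln(1 − 0.166667) = −ln(0.833333) = 0.1823.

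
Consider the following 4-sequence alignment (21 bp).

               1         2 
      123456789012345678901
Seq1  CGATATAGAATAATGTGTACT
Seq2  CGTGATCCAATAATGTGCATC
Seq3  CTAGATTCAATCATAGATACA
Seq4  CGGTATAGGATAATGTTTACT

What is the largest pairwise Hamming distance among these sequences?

11

Pairwise Hamming distances:
  Seq1 vs Seq2: 7
  Seq1 vs Seq3: 9
  Seq1 vs Seq4: 3
  Seq2 vs Seq3: 10
  Seq2 vs Seq4: 9
  Seq3 vs Seq4: 11
The largest is 11, between Seq3 and Seq4.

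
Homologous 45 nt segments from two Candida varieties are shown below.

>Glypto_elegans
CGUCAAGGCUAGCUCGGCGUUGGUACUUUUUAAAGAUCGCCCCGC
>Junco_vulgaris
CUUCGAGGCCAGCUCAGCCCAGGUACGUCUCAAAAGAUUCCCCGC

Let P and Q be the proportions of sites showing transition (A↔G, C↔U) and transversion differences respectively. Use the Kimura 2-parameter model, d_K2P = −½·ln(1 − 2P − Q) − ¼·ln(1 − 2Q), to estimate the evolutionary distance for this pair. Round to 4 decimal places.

The sequences differ at positions 2 (G/U, transversion), 5 (A/G, transition), 10 (U/C, transition), 16 (G/A, transition), 19 (G/C, transversion), 20 (U/C, transition), 21 (U/A, transversion), 27 (U/G, transversion), 29 (U/C, transition), 31 (U/C, transition), 35 (G/A, transition), 36 (A/G, transition), 37 (U/A, transversion), 38 (C/U, transition), 39 (G/U, transversion).
Of the 15 differences, 9 transitions and 6 transversions over 45 sites: P = 9/45 = 0.200000, Q = 6/45 = 0.133333.
d = −0.5·ln(0.466667) − 0.25·ln(0.733334) = −0.5·(-0.762139) − 0.25·(-0.310154) = 0.4586.

0.4586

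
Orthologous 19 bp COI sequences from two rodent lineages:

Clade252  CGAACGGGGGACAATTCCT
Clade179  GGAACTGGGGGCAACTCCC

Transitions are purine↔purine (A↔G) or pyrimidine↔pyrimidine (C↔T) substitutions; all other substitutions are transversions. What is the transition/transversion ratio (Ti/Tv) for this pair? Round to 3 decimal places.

The sequences differ at positions 1 (C/G, transversion), 6 (G/T, transversion), 11 (A/G, transition), 15 (T/C, transition), 19 (T/C, transition).
Of the 5 differences, 3 transitions and 2 transversions, so Ti/Tv = 3/2 = 1.500.

1.500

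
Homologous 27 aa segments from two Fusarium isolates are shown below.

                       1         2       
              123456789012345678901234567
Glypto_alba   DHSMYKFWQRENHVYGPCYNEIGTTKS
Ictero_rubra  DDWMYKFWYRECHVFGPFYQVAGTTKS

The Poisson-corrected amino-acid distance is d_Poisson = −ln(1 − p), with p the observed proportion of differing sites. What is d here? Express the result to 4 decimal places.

The sequences differ at positions 2 (H/D), 3 (S/W), 9 (Q/Y), 12 (N/C), 15 (Y/F), 18 (C/F), 20 (N/Q), 21 (E/V), 22 (I/A).
p = 9/27 = 0.333333.
d = −ln(1 − 0.333333) = −ln(0.666667) = 0.4055.

0.4055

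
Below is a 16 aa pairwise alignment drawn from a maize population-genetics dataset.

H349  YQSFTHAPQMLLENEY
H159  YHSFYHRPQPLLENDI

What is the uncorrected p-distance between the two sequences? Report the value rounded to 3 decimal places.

0.375

Differing sites — 2:Q/H; 5:T/Y; 7:A/R; 10:M/P; 15:E/D; 16:Y/I.
There are 6 differences over 16 sites, so p = 6/16 = 0.375.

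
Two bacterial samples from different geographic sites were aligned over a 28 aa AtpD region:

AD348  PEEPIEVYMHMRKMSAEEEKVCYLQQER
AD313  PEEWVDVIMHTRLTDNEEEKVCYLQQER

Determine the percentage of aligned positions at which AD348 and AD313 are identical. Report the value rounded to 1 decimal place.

Mismatches occur at site 4 (P→W), site 5 (I→V), site 6 (E→D), site 8 (Y→I), site 11 (M→T), site 13 (K→L), site 14 (M→T), site 15 (S→D), site 16 (A→N).
19 of the 28 sites match, so the percent identity is 19/28 × 100 = 67.9%.

67.9%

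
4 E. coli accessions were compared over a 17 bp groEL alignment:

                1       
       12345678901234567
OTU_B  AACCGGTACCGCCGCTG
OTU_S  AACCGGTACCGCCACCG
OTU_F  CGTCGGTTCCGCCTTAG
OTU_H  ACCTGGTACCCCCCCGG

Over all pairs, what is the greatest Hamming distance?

Pairwise Hamming distances:
  OTU_B vs OTU_S: 2
  OTU_B vs OTU_F: 7
  OTU_B vs OTU_H: 5
  OTU_S vs OTU_F: 7
  OTU_S vs OTU_H: 5
  OTU_F vs OTU_H: 9
The largest is 9, between OTU_F and OTU_H.

9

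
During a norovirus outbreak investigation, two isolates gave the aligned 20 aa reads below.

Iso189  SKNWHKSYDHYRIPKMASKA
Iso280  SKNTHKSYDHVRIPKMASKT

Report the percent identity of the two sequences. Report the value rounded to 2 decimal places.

The sequences differ at positions 4 (W/T), 11 (Y/V), 20 (A/T).
17 of the 20 sites match, so the percent identity is 17/20 × 100 = 85.00%.

85.00%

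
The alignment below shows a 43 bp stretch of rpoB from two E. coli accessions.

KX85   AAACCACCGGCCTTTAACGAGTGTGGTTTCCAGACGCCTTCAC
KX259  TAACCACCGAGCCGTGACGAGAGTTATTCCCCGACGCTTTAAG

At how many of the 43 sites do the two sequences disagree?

The sequences differ at positions 1 (A/T), 10 (G/A), 11 (C/G), 13 (T/C), 14 (T/G), 16 (A/G), 22 (T/A), 25 (G/T), 26 (G/A), 29 (T/C), 32 (A/C), 38 (C/T), 41 (C/A), 43 (C/G).
That gives 14 mismatches out of 43 aligned sites, so the Hamming distance is 14.

14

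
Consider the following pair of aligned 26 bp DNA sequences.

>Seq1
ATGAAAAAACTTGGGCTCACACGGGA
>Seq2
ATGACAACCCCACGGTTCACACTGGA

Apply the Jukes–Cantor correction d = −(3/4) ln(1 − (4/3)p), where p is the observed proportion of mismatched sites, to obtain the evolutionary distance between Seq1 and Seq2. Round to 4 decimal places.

0.3961

Mismatches occur at site 5 (A/C), site 8 (A/C), site 9 (A/C), site 11 (T/C), site 12 (T/A), site 13 (G/C), site 16 (C/T), site 23 (G/T).
p = 8/26 = 0.307692.
d = −0.75 · ln(1 − (4/3)·0.307692) = −0.75 · ln(0.589744) = −0.75 · (-0.528067) = 0.3961.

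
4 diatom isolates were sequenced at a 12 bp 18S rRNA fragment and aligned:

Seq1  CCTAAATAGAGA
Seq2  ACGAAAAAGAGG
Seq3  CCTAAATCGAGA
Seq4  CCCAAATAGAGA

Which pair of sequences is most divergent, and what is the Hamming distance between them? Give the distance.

Pairwise Hamming distances:
  Seq1 vs Seq2: 4
  Seq1 vs Seq3: 1
  Seq1 vs Seq4: 1
  Seq2 vs Seq3: 5
  Seq2 vs Seq4: 4
  Seq3 vs Seq4: 2
The largest is 5, between Seq2 and Seq3.

5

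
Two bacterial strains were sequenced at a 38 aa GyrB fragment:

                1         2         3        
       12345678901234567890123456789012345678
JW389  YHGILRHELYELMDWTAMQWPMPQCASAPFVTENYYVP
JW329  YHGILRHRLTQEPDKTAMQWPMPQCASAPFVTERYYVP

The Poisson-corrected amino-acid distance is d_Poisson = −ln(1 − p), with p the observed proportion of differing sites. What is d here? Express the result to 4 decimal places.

Mismatches occur at site 8 (E→R), site 10 (Y→T), site 11 (E→Q), site 12 (L→E), site 13 (M→P), site 15 (W→K), site 34 (N→R).
p = 7/38 = 0.184211.
d = −ln(1 − 0.184211) = −ln(0.815789) = 0.2036.

0.2036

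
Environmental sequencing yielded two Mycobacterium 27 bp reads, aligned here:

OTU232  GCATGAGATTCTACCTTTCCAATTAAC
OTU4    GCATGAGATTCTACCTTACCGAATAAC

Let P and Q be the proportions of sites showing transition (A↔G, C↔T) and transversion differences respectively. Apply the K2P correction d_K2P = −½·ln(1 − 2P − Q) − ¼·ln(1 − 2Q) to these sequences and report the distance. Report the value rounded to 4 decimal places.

0.1203

The sequences differ at positions 18 (T/A, transversion), 21 (A/G, transition), 23 (T/A, transversion).
Of the 3 differences, 1 transition and 2 transversions over 27 sites: P = 1/27 = 0.037037, Q = 2/27 = 0.074074.
d = −0.5·ln(0.851852) − 0.25·ln(0.851852) = −0.5·(-0.160342) − 0.25·(-0.160342) = 0.1203.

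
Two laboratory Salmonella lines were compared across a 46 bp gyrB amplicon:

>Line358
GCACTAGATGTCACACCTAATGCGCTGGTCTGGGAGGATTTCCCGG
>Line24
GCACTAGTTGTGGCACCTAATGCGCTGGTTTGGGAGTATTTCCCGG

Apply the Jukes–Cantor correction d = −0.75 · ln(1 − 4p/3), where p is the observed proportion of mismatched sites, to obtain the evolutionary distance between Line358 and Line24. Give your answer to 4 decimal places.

0.1174

Differing sites — 8:A/T; 12:C/G; 13:A/G; 30:C/T; 37:G/T.
p = 5/46 = 0.108696.
d = −0.75 · ln(1 − (4/3)·0.108696) = −0.75 · ln(0.855072) = −0.75 · (-0.156570) = 0.1174.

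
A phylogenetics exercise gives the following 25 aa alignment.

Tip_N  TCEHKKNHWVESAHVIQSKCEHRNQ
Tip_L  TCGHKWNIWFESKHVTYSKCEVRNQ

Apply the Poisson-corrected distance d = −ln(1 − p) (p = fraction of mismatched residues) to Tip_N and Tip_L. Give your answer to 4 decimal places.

0.3857

Differing sites — 3:E/G; 6:K/W; 8:H/I; 10:V/F; 13:A/K; 16:I/T; 17:Q/Y; 22:H/V.
p = 8/25 = 0.320000.
d = −ln(1 − 0.320000) = −ln(0.680000) = 0.3857.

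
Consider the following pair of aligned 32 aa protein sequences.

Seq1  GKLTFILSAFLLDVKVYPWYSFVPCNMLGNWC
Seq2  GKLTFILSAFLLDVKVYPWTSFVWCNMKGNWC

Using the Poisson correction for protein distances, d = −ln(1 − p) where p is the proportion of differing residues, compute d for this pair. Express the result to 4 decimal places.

Mismatches occur at site 20 (Y↔T), site 24 (P↔W), site 28 (L↔K).
p = 3/32 = 0.093750.
d = −ln(1 − 0.093750) = −ln(0.906250) = 0.0984.

0.0984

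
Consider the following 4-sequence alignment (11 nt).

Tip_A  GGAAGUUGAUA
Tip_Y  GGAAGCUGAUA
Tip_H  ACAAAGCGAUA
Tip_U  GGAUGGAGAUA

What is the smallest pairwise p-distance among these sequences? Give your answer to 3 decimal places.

0.091

Pairwise Hamming distances:
  Tip_A vs Tip_Y: 1
  Tip_A vs Tip_H: 5
  Tip_A vs Tip_U: 3
  Tip_Y vs Tip_H: 5
  Tip_Y vs Tip_U: 3
  Tip_H vs Tip_U: 5
The smallest is 1 mismatch, between Tip_A and Tip_Y; p = 1/11 = 0.091.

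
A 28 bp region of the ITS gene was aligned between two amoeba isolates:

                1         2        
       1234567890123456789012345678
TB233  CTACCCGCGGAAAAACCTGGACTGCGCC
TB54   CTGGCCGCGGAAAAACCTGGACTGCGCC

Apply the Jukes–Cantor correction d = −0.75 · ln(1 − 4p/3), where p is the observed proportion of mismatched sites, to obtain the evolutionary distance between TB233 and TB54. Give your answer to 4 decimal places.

Mismatches occur at site 3 (A→G), site 4 (C→G).
p = 2/28 = 0.071429.
d = −0.75 · ln(1 − (4/3)·0.071429) = −0.75 · ln(0.904761) = −0.75 · (-0.100084) = 0.0751.

0.0751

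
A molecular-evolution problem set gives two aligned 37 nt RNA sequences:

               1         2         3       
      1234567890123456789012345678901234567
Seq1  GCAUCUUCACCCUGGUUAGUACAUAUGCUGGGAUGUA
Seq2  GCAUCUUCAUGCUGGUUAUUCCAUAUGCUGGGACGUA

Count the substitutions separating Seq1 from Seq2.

The sequences differ at positions 10 (C/U), 11 (C/G), 19 (G/U), 21 (A/C), 34 (U/C).
That gives 5 mismatches out of 37 aligned sites, so the Hamming distance is 5.

5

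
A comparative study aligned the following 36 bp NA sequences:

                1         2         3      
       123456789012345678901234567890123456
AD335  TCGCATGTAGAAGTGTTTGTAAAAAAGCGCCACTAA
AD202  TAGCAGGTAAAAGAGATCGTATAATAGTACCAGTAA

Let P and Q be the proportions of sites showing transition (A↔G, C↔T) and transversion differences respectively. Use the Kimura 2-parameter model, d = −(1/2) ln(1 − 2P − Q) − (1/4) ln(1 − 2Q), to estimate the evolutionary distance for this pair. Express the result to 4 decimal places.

0.3926

Differing sites — 2:C/A (Tv); 6:T/G (Tv); 10:G/A (Ti); 14:T/A (Tv); 16:T/A (Tv); 18:T/C (Ti); 22:A/T (Tv); 25:A/T (Tv); 28:C/T (Ti); 29:G/A (Ti); 33:C/G (Tv).
Of the 11 differences, 4 transitions and 7 transversions over 36 sites: P = 4/36 = 0.111111, Q = 7/36 = 0.194444.
d = −0.5·ln(0.583334) − 0.25·ln(0.611112) = −0.5·(-0.538995) − 0.25·(-0.492475) = 0.3926.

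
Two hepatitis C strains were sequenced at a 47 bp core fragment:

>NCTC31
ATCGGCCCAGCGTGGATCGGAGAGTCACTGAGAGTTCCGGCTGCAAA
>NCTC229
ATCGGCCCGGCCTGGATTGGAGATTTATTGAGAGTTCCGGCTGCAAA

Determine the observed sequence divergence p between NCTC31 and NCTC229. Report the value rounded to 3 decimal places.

0.128

Differing sites — 9:A/G; 12:G/C; 18:C/T; 24:G/T; 26:C/T; 28:C/T.
There are 6 differences over 47 sites, so p = 6/47 = 0.128.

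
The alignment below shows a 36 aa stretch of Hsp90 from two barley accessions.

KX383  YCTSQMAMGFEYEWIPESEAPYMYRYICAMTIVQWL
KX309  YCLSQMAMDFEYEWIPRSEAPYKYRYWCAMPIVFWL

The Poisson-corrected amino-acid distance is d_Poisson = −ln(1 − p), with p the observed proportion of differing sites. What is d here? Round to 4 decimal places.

0.2162

The sequences differ at positions 3 (T/L), 9 (G/D), 17 (E/R), 23 (M/K), 27 (I/W), 31 (T/P), 34 (Q/F).
p = 7/36 = 0.194444.
d = −ln(1 − 0.194444) = −ln(0.805556) = 0.2162.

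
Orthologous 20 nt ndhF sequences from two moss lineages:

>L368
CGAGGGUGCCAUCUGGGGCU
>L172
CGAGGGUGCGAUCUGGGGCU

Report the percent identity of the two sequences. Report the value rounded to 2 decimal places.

95.00%

Differing sites — 10:C/G.
19 of the 20 sites match, so the percent identity is 19/20 × 100 = 95.00%.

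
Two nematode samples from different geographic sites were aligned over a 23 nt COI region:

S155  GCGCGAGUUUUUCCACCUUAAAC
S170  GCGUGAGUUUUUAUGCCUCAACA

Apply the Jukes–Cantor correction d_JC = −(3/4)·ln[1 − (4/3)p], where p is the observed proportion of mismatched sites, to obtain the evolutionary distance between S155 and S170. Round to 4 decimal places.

The sequences differ at positions 4 (C/U), 13 (C/A), 14 (C/U), 15 (A/G), 19 (U/C), 22 (A/C), 23 (C/A).
p = 7/23 = 0.304348.
d = −0.75 · ln(1 − (4/3)·0.304348) = −0.75 · ln(0.594203) = −0.75 · (-0.520534) = 0.3904.

0.3904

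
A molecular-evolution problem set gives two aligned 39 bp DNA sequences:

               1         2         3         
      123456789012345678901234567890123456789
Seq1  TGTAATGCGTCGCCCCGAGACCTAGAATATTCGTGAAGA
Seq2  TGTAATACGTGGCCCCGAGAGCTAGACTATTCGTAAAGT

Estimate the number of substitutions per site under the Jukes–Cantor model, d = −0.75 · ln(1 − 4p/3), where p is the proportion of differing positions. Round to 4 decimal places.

Differing sites — 7:G/A; 11:C/G; 21:C/G; 27:A/C; 35:G/A; 39:A/T.
p = 6/39 = 0.153846.
d = −0.75 · ln(1 − (4/3)·0.153846) = −0.75 · ln(0.794872) = −0.75 · (-0.229574) = 0.1722.

0.1722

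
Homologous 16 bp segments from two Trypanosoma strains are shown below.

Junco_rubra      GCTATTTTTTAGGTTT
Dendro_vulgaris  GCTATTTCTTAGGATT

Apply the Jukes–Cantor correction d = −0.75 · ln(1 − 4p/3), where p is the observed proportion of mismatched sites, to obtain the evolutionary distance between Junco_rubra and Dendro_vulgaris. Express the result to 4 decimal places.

0.1367

Differing sites — 8:T/C; 14:T/A.
p = 2/16 = 0.125000.
d = −0.75 · ln(1 − (4/3)·0.125000) = −0.75 · ln(0.833333) = −0.75 · (-0.182322) = 0.1367.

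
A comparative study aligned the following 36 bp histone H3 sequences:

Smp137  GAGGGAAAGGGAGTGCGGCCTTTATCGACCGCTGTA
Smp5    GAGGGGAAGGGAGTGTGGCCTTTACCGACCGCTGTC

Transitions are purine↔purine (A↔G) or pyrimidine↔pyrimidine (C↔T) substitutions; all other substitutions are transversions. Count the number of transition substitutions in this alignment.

Mismatches occur at site 6 (A→G, transition), site 16 (C→T, transition), site 25 (T→C, transition), site 36 (A→C, transversion).
Of the 4 differences, 3 transitions and 1 transversion, so the answer is 3.

3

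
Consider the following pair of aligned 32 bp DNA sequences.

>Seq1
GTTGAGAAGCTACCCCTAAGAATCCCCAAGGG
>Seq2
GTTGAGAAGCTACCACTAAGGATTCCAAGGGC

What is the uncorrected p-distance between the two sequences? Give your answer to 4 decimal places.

The sequences differ at positions 15 (C/A), 21 (A/G), 24 (C/T), 27 (C/A), 29 (A/G), 32 (G/C).
There are 6 differences over 32 sites, so p = 6/32 = 0.1875.

0.1875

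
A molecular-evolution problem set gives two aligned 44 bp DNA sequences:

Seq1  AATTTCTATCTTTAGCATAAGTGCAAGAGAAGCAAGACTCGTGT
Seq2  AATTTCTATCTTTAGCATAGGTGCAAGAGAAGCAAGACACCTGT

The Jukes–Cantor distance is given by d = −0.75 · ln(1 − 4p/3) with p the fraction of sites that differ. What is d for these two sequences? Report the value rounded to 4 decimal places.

0.0715

Mismatches occur at site 20 (A/G), site 39 (T/A), site 41 (G/C).
p = 3/44 = 0.068182.
d = −0.75 · ln(1 − (4/3)·0.068182) = −0.75 · ln(0.909091) = −0.75 · (-0.095310) = 0.0715.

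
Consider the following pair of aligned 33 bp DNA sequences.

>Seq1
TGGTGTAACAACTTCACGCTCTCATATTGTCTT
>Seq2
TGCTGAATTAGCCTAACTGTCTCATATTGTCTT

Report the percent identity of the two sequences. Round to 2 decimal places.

72.73%

Differing sites — 3:G/C; 6:T/A; 8:A/T; 9:C/T; 11:A/G; 13:T/C; 15:C/A; 18:G/T; 19:C/G.
24 of the 33 sites match, so the percent identity is 24/33 × 100 = 72.73%.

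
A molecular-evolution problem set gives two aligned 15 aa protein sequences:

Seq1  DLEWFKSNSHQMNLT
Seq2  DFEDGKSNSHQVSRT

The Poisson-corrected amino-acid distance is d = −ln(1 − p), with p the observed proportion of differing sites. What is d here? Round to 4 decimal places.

The sequences differ at positions 2 (L/F), 4 (W/D), 5 (F/G), 12 (M/V), 13 (N/S), 14 (L/R).
p = 6/15 = 0.400000.
d = −ln(1 − 0.400000) = −ln(0.600000) = 0.5108.

0.5108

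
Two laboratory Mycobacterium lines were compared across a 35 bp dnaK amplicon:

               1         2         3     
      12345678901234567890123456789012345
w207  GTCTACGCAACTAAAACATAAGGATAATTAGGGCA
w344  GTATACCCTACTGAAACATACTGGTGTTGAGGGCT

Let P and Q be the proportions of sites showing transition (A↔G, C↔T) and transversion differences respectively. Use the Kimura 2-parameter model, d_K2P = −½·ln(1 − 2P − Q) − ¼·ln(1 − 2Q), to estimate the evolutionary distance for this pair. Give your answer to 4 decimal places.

Differing sites — 3:C/A (Tv); 7:G/C (Tv); 9:A/T (Tv); 13:A/G (Ti); 21:A/C (Tv); 22:G/T (Tv); 24:A/G (Ti); 26:A/G (Ti); 27:A/T (Tv); 29:T/G (Tv); 35:A/T (Tv).
Of the 11 differences, 3 transitions and 8 transversions over 35 sites: P = 3/35 = 0.085714, Q = 8/35 = 0.228571.
d = −0.5·ln(0.600001) − 0.25·ln(0.542858) = −0.5·(-0.510824) − 0.25·(-0.610908) = 0.4081.

0.4081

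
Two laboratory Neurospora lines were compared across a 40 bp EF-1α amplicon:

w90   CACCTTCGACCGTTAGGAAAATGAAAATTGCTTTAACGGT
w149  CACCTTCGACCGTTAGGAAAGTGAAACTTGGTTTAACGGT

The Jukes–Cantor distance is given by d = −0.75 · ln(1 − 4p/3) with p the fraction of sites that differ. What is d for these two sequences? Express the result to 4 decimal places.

0.0790

Mismatches occur at site 21 (A→G), site 27 (A→C), site 31 (C→G).
p = 3/40 = 0.075000.
d = −0.75 · ln(1 − (4/3)·0.075000) = −0.75 · ln(0.900000) = −0.75 · (-0.105361) = 0.0790.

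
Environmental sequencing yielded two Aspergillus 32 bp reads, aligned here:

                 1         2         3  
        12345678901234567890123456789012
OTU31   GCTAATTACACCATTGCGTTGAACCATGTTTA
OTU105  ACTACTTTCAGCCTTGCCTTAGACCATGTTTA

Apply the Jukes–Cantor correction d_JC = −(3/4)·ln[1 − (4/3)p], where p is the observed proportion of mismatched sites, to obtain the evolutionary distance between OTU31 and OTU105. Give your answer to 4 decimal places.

0.3041

Differing sites — 1:G/A; 5:A/C; 8:A/T; 11:C/G; 13:A/C; 18:G/C; 21:G/A; 22:A/G.
p = 8/32 = 0.250000.
d = −0.75 · ln(1 − (4/3)·0.250000) = −0.75 · ln(0.666667) = −0.75 · (-0.405465) = 0.3041.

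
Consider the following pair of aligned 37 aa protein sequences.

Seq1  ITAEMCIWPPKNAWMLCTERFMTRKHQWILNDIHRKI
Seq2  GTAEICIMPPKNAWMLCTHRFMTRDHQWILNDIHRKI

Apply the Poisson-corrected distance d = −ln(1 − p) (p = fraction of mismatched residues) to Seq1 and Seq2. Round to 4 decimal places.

Differing sites — 1:I/G; 5:M/I; 8:W/M; 19:E/H; 25:K/D.
p = 5/37 = 0.135135.
d = −ln(1 − 0.135135) = −ln(0.864865) = 0.1452.

0.1452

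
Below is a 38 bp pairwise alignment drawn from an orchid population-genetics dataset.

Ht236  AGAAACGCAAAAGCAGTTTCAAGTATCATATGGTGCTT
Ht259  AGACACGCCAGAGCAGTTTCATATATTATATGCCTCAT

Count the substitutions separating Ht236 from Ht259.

10

The sequences differ at positions 4 (A/C), 9 (A/C), 11 (A/G), 22 (A/T), 23 (G/A), 27 (C/T), 33 (G/C), 34 (T/C), 35 (G/T), 37 (T/A).
That gives 10 mismatches out of 38 aligned sites, so the Hamming distance is 10.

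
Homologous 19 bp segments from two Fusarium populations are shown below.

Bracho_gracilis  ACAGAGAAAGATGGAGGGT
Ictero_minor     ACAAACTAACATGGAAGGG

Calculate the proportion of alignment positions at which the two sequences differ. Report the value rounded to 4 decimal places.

Differing sites — 4:G/A; 6:G/C; 7:A/T; 10:G/C; 16:G/A; 19:T/G.
There are 6 differences over 19 sites, so p = 6/19 = 0.3158.

0.3158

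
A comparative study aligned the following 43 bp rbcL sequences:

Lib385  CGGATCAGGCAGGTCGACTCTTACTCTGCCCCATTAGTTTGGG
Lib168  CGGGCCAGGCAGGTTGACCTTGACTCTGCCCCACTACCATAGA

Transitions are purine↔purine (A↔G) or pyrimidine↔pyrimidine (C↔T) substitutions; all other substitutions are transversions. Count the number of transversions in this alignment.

3

The sequences differ at positions 4 (A/G, transition), 5 (T/C, transition), 15 (C/T, transition), 19 (T/C, transition), 20 (C/T, transition), 22 (T/G, transversion), 34 (T/C, transition), 37 (G/C, transversion), 38 (T/C, transition), 39 (T/A, transversion), 41 (G/A, transition), 43 (G/A, transition).
Of the 12 differences, 9 transitions and 3 transversions, so the answer is 3.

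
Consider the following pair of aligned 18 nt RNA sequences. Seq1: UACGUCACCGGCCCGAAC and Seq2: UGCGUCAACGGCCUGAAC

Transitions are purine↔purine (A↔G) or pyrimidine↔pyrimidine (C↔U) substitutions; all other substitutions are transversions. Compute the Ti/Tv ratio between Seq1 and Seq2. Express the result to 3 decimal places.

2.000

The sequences differ at positions 2 (A/G, transition), 8 (C/A, transversion), 14 (C/U, transition).
Of the 3 differences, 2 transitions and 1 transversion, so Ti/Tv = 2/1 = 2.000.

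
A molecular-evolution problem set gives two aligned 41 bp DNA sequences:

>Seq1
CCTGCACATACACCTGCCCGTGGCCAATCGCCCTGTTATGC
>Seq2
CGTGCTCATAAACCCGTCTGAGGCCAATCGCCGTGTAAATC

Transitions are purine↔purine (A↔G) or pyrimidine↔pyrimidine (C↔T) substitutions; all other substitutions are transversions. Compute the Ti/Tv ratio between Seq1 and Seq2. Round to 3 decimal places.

Mismatches occur at site 2 (C/G, transversion), site 6 (A/T, transversion), site 11 (C/A, transversion), site 15 (T/C, transition), site 17 (C/T, transition), site 19 (C/T, transition), site 21 (T/A, transversion), site 33 (C/G, transversion), site 37 (T/A, transversion), site 39 (T/A, transversion), site 40 (G/T, transversion).
Of the 11 differences, 3 transitions and 8 transversions, so Ti/Tv = 3/8 = 0.375.

0.375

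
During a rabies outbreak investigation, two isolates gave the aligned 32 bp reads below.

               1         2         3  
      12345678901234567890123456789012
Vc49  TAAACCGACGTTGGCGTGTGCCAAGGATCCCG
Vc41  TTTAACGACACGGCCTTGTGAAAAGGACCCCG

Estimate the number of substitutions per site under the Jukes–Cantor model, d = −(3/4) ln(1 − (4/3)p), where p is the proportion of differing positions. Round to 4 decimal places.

The sequences differ at positions 2 (A/T), 3 (A/T), 5 (C/A), 10 (G/A), 11 (T/C), 12 (T/G), 14 (G/C), 16 (G/T), 21 (C/A), 22 (C/A), 28 (T/C).
p = 11/32 = 0.343750.
d = −0.75 · ln(1 − (4/3)·0.343750) = −0.75 · ln(0.541667) = −0.75 · (-0.613104) = 0.4598.

0.4598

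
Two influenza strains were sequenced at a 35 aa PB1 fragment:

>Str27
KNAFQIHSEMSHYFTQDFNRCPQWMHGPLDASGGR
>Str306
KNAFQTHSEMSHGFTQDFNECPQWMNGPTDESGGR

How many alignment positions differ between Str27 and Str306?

6

The sequences differ at positions 6 (I/T), 13 (Y/G), 20 (R/E), 26 (H/N), 29 (L/T), 31 (A/E).
That gives 6 mismatches out of 35 aligned sites, so the Hamming distance is 6.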